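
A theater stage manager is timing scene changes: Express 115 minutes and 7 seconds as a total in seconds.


Minutes: 115
Seconds: 7
Convert minutes to seconds: 115 x 60 = 6900
Add remaining seconds: 6900 + 7 = 6907

6907


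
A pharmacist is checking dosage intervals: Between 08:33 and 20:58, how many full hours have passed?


Start: 08:33
End: 20:58
Hour difference: 20 - 8 = 12 hours
Minute difference: 58 - 33 = 25 minutes
Total minutes: 745
Complete hours: 745 / 60 = 12 (remainder 25)

12


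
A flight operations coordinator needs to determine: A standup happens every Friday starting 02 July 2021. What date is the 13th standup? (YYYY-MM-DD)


First occurrence: 2021-07-02 (occurrence 1)
Each occurrence is 7 days after the previous.
Occurrence 13 is 12 weeks after the first.
12 weeks = 84 days
2021-07-02 + 84 days = 2021-09-24

2021-09-24


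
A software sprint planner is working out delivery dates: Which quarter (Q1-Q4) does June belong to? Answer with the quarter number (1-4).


Month: June (month 6)
Q1: January-March (months 1-3)
Q2: April-June (months 4-6)
Q3: July-September (months 7-9)
Q4: October-December (months 10-12)
Month 6 falls in Q2

2


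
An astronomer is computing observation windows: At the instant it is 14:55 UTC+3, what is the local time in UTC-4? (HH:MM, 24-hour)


Local time: 14:55 at UTC+3 (offset 3h)
Target zone: UTC-4 (offset -4h)
Difference: -4 - (3) = -7 hours
Calculation: 14 + (-7) = 7
Result: 07:55

07:55


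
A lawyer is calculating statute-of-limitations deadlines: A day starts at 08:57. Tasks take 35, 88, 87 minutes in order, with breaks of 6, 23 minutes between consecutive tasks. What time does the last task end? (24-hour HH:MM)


Start: 08:57 = 537 min from midnight
  after task 1 (35 min): 09:32
  after break (6 min): 09:38
  after task 2 (88 min): 11:06
  after break (23 min): 11:29
  after task 3 (87 min): 12:56
Total elapsed: 239 minutes
End time: 12:56

12:56


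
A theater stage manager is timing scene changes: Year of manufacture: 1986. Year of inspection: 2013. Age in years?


Birth year: 1986
Current year: 2013
Age = current year - birth year
Age = 2013 - 1986 = 27

27


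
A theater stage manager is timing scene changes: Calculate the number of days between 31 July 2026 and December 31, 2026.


Start: July 31, 2026
End: December 31, 2026
Days left in July: 0
August: 31
September: 30
October: 31
November: 30
... plus remaining months
Sum of remaining months: 153
Total: 0 + 153 = 153

153


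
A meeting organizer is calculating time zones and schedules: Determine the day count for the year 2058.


Year: 2058
Check leap year rules:
Divisible by 4? No
2058 is not a leap year
Days: 365

365


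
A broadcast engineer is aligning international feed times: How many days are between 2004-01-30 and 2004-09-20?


Start date: 2004-01-30
End date: 2004-09-20
Jan 2004: +2 days
Feb 2004: +29 days
Mar 2004: +31 days
... (6 more months)
Total: 234 days

234


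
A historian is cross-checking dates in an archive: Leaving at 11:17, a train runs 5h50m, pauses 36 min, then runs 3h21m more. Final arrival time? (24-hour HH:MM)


Depart: 11:17
Leg 1: +350 min -> 17:07
Layover: +36 min -> 17:43
Leg 2: +201 min -> 21:04
Total travel: 587 minutes = 9h 47m
Arrival: 21:04

21:04


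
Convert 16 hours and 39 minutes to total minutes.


Hours: 16
Extra minutes: 39
Minutes per hour: 60
Hours to minutes: 16 x 60 = 960
Total: 960 + 39 = 999

999


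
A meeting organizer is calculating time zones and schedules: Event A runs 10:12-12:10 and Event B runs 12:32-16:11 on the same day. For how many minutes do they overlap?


Interval A: [612, 730] minutes from midnight
Interval B: [752, 971] minutes from midnight
Overlap start = max(612, 752) = 752
Overlap end = min(730, 971) = 730
End <= start, so the intervals do not overlap: 0 minutes

0


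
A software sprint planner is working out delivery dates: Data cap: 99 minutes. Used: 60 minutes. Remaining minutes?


Total budget: 99 minutes
Time used: 60 minutes
Remaining: 99 - 60 = 39 minutes
Percent used: 60.6%
Percent remaining: 39.4%

39


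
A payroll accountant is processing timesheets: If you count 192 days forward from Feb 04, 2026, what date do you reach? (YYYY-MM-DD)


Start: 2026-02-04
Adding 192 days
Days remaining in February: 24
After February: 168 days still to add
March 2026: 31 days, 137 remaining
April 2026: 30 days, 107 remaining
May 2026: 31 days, 76 remaining
June 2026: 30 days, 46 remaining
Result: 2026-08-15

2026-08-15


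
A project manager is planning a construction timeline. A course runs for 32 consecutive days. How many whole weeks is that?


Total days: 32
Days per week: 7
Division: 32 / 7 = 4 remainder 4
Complete weeks: 4
Remaining days: 4

4


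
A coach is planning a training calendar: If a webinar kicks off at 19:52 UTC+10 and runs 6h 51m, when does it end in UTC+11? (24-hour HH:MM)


Start: 19:52 in UTC+10
Step 1 - add duration:
  minutes: 52 + 51 = 103 (carry 1h)
  hours: 19 + 6 + 1 = 26
  end in UTC+10: 02:43
Step 2 - convert UTC+10 -> UTC+11:
  offset difference: 11 - (10) = 1 hours
  2 + (1) = 3 -> mod 24 = 3
Result: 03:43 in UTC+11

03:43


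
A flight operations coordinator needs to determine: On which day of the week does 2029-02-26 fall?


Date: 2029-02-26
January 1, 2029 is a Monday
Day of year: 57
Offset from Jan 1: 56 days
56 mod 7 = 0
Result: Monday

Monday


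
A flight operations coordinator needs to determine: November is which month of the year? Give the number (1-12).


Calendar month order:
10. October
11. November <--
12. December
November is month number 11

11


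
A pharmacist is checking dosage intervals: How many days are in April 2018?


Month: April
Year: 2018
April is a 30-day month
Total: 30 days

30


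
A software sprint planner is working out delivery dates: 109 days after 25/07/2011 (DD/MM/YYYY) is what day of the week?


Start: 2011-07-25 (Monday)
Step 1 - find target date: add 109 days
  2011-07-25 + 109 days = 2011-11-11
Step 2 - day of week:
  109 mod 7 = 4
  Monday + 4 days -> Friday
Result: Friday (2011-11-11)

Friday


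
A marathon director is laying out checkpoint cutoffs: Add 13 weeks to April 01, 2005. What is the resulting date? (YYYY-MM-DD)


Start: 2005-04-01
Weeks to add: 13
Convert to days: 13 x 7 = 91 days
Add 91 days to 2005-04-01
Result: 2005-07-01

2005-07-01


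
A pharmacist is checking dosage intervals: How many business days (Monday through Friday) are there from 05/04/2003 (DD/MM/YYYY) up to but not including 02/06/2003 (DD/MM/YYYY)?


Start: 2003-04-05 (Saturday)
End (exclusive): 2003-06-02 (Monday)
Total calendar days: 58
Full weeks: 58 // 7 = 8 -> 40 weekdays
Remaining 2 days starting on Saturday:
  Sat(-), Sun(-) -> 0 weekdays
Total business days: 40 + 0 = 40

40


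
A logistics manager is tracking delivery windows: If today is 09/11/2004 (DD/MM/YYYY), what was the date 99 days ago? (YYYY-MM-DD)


Start: 2004-11-09
Subtracting 99 days
Days already passed in November: 9
After going back through November: 90 more days to subtract
October 2004: 31 days, 59 remaining
September 2004: 30 days, 29 remaining
August 2004 has 31 days, need 29
Result: 2004-08-02

2004-08-02


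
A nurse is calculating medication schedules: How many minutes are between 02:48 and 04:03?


Start time: 02:48 = 168 minutes from midnight
End time: 04:03 = 243 minutes from midnight
Difference: 243 - 168 = 75 minutes
That is 1 hours and 15 minutes

75


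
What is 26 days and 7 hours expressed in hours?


Days: 26
Extra hours: 7
Hours per day: 24
Days to hours: 26 x 24 = 624
Total: 624 + 7 = 631

631


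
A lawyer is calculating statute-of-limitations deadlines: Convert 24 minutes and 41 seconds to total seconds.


Minutes: 24
Extra seconds: 41
Seconds per minute: 60
Minutes to seconds: 24 x 60 = 1440
Total: 1440 + 41 = 1481

1481


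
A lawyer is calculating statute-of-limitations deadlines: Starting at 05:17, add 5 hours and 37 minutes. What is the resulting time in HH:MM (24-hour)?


Start time: 05:17
Adding: 5 hours 37 minutes
Minutes: 17 + 37 = 54
Hours: 5 + 5 + 0 = 10
Result: 10:54

10:54


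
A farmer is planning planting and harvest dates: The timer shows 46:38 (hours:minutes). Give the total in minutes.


Hours: 46
Minutes: 38
Convert hours to minutes: 46 x 60 = 2760
Add remaining minutes: 2760 + 38 = 2798

2798


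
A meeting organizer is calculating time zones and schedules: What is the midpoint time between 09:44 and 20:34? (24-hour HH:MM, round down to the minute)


Start time: 09:44 = 584 minutes from midnight
End time: 20:34 = 1234 minutes from midnight
Sum: 584 + 1234 = 1818
Midpoint: 1818 / 2 = 909 minutes
Convert: 909 / 60 = 15 hours, 9 minutes
Result: 15:09

15:09


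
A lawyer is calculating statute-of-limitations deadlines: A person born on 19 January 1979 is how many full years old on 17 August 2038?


Birth: 1979-01-19
Reference: 2038-08-17
Year difference: 2038 - 1979 = 59
Has birthday (01-19) occurred by 08-17? Yes
Age in full years: 59

59


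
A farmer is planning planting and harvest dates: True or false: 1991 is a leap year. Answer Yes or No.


Year: 1991
Divisible by 4? 1991 / 4 = 497.75 -> No
Not divisible by 4, so NOT a leap year

No


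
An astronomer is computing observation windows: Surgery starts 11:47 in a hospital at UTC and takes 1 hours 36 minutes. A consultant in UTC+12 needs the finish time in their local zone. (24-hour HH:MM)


Start: 11:47 in UTC
Step 1 - add duration:
  minutes: 47 + 36 = 83 (carry 1h)
  hours: 11 + 1 + 1 = 13
  end in UTC: 13:23
Step 2 - convert UTC -> UTC+12:
  offset difference: 12 - (0) = 12 hours
  13 + (12) = 25 -> mod 24 = 1
Result: 01:23 in UTC+12

01:23


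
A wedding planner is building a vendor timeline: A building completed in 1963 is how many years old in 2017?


Birth year: 1963
Current year: 2017
Age = current year - birth year
Age = 2017 - 1963 = 54

54


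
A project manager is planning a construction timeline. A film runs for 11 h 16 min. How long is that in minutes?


Hours: 11
Minutes: 16
Convert hours to minutes: 11 x 60 = 660
Add remaining minutes: 660 + 16 = 676

676


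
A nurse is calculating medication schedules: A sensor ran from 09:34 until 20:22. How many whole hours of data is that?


Start: 09:34
End: 20:22
Hour difference: 20 - 9 = 11 hours
Minute difference: 22 - 34 = -12 minutes
Total minutes: 648
Complete hours: 648 / 60 = 10 (remainder 48)

10


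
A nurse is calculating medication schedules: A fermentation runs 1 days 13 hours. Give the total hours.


Days: 1
Extra hours: 13
Hours per day: 24
Days to hours: 1 x 24 = 24
Total: 24 + 13 = 37

37


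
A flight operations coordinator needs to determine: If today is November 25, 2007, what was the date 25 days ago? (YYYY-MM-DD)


Start: 2007-11-25
Subtracting 25 days
Days already passed in November: 25
Result: 2007-10-31

2007-10-31


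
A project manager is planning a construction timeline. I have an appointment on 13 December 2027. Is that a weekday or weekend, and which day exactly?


Date: 2027-12-13
January 1, 2027 is a Friday
Day of year: 347
Offset from Jan 1: 346 days
346 mod 7 = 3
Result: Monday

Monday


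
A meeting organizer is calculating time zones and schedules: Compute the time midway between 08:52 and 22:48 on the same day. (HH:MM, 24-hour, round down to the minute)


Start time: 08:52 = 532 minutes from midnight
End time: 22:48 = 1368 minutes from midnight
Sum: 532 + 1368 = 1900
Midpoint: 1900 / 2 = 950 minutes
Convert: 950 / 60 = 15 hours, 50 minutes
Result: 15:50

15:50


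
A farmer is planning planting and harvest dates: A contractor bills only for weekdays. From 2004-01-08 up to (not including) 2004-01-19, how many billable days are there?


Start: 2004-01-08 (Thursday)
End (exclusive): 2004-01-19 (Monday)
Total calendar days: 11
Full weeks: 11 // 7 = 1 -> 5 weekdays
Remaining 4 days starting on Thursday:
  Thu(w), Fri(w), Sat(-), Sun(-) -> 2 weekdays
Total business days: 5 + 2 = 7

7


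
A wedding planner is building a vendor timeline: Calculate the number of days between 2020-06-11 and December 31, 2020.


Start: June 11, 2020
End: December 31, 2020
Days left in June: 19
July: 31
August: 31
September: 30
October: 31
... plus remaining months
Sum of remaining months: 184
Total: 19 + 184 = 203

203


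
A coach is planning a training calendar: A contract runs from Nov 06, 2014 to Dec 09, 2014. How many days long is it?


Start date: 2014-11-06
End date: 2014-12-09
Nov 2014: +25 days
Dec 2014: +8 days
Total: 33 days

33


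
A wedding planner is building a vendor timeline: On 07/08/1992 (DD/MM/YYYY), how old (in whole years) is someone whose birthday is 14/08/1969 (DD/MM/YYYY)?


Birth: 1969-08-14
Reference: 1992-08-07
Year difference: 1992 - 1969 = 23
Has birthday (08-14) occurred by 08-07? No
Birthday not yet reached this year -> subtract 1
Age in full years: 22

22


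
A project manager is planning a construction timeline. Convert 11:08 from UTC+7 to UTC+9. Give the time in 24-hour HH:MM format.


Local time: 11:08 at UTC+7 (offset 7h)
Target zone: UTC+9 (offset 9h)
Difference: 9 - (7) = 2 hours
Calculation: 11 + (2) = 13
Result: 13:08

13:08


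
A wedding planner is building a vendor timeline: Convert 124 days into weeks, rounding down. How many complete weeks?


Total days: 124
Days per week: 7
Division: 124 / 7 = 17 remainder 5
Complete weeks: 17
Remaining days: 5

17


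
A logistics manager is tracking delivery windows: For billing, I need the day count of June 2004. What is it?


Month: June
Year: 2004
June is a 30-day month
Total: 30 days

30


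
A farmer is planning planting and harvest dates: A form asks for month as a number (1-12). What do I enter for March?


Calendar month order:
2. February
3. March <--
4. April
March is month number 3

3


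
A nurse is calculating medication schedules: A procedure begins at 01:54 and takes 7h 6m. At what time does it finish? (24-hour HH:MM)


Start time: 01:54
Adding: 7 hours 6 minutes
Minutes: 54 + 6 = 60
Minute overflow: 60 >= 60, so carry 1 hour, minutes = 0
Hours: 1 + 7 + 1 = 9
Result: 09:00

09:00


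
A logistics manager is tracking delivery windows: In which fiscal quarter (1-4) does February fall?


Month: February (month 2)
Q1: January-March (months 1-3)
Q2: April-June (months 4-6)
Q3: July-September (months 7-9)
Q4: October-December (months 10-12)
Month 2 falls in Q1

1


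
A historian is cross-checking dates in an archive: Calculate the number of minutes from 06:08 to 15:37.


Start time: 06:08 = 368 minutes from midnight
End time: 15:37 = 937 minutes from midnight
Difference: 937 - 368 = 569 minutes
That is 9 hours and 29 minutes

569


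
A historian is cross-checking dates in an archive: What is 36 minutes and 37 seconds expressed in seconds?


Minutes: 36
Extra seconds: 37
Seconds per minute: 60
Minutes to seconds: 36 x 60 = 2160
Total: 2160 + 37 = 2197

2197


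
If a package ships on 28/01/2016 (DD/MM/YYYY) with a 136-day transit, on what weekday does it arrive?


Start: 2016-01-28 (Thursday)
Step 1 - find target date: add 136 days
  2016-01-28 + 136 days = 2016-06-12
Step 2 - day of week:
  136 mod 7 = 3
  Thursday + 3 days -> Sunday
Result: Sunday (2016-06-12)

Sunday


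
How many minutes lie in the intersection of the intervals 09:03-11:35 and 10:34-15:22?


Interval A: [543, 695] minutes from midnight
Interval B: [634, 922] minutes from midnight
Overlap start = max(543, 634) = 634
Overlap end = min(695, 922) = 695
Overlap = 695 - 634 = 61 minutes

61


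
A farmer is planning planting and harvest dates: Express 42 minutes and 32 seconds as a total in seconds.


Minutes: 42
Seconds: 32
Convert minutes to seconds: 42 x 60 = 2520
Add remaining seconds: 2520 + 32 = 2552

2552


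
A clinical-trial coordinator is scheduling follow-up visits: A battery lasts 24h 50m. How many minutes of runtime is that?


Hours: 24
Extra minutes: 50
Minutes per hour: 60
Hours to minutes: 24 x 60 = 1440
Total: 1440 + 50 = 1490

1490


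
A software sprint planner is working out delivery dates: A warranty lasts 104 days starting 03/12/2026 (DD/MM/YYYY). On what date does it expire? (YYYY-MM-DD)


Start: 2026-12-03
Adding 104 days
Days remaining in December: 28
After December: 76 days still to add
January 2027: 31 days, 45 remaining
February 2027: 28 days, 17 remaining
March 2027 has 31 days, need 17
Result: 2027-03-17

2027-03-17


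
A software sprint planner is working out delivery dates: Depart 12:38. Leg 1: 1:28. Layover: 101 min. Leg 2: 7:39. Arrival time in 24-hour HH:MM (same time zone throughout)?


Depart: 12:38
Leg 1: +88 min -> 14:06
Layover: +101 min -> 15:47
Leg 2: +459 min -> 23:26
Total travel: 648 minutes = 10h 48m
Arrival: 23:26

23:26


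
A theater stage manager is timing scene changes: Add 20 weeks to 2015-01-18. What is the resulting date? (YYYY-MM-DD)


Start: 2015-01-18
Weeks to add: 20
Convert to days: 20 x 7 = 140 days
Add 140 days to 2015-01-18
Result: 2015-06-07

2015-06-07


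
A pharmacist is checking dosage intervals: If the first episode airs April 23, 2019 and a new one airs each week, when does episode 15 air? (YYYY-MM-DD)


First occurrence: 2019-04-23 (occurrence 1)
Each occurrence is 7 days after the previous.
Occurrence 15 is 14 weeks after the first.
14 weeks = 98 days
2019-04-23 + 98 days = 2019-07-30

2019-07-30


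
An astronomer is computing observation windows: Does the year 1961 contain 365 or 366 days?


Year: 1961
Check leap year rules:
Divisible by 4? No
1961 is not a leap year
Days: 365

365


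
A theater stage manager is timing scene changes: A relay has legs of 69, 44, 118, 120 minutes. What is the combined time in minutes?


Durations: 69, 44, 118, 120
Running sum: 69
+ 44 = 113
+ 118 = 231
+ 120 = 351
Total duration: 351 minutes
That is 5 hours and 51 minutes

351


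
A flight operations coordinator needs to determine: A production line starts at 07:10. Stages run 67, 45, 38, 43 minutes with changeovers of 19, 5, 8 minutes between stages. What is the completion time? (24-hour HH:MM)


Start: 07:10 = 430 min from midnight
  after task 1 (67 min): 08:17
  after break (19 min): 08:36
  after task 2 (45 min): 09:21
  after break (5 min): 09:26
  after task 3 (38 min): 10:04
  after break (8 min): 10:12
  after task 4 (43 min): 10:55
Total elapsed: 225 minutes
End time: 10:55

10:55


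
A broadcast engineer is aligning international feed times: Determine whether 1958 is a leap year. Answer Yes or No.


Year: 1958
Divisible by 4? 1958 / 4 = 489.5 -> No
Not divisible by 4, so NOT a leap year

No


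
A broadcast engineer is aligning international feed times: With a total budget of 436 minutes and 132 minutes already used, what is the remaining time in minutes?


Total budget: 436 minutes
Time used: 132 minutes
Remaining: 436 - 132 = 304 minutes
Percent used: 30.3%
Percent remaining: 69.7%

304


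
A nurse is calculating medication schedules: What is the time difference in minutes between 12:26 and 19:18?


Start time: 12:26 = 746 minutes from midnight
End time: 19:18 = 1158 minutes from midnight
Difference: 1158 - 746 = 412 minutes
That is 6 hours and 52 minutes

412


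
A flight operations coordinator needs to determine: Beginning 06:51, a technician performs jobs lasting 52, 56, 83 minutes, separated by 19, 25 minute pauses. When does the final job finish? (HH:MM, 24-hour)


Start: 06:51 = 411 min from midnight
  after task 1 (52 min): 07:43
  after break (19 min): 08:02
  after task 2 (56 min): 08:58
  after break (25 min): 09:23
  after task 3 (83 min): 10:46
Total elapsed: 235 minutes
End time: 10:46

10:46


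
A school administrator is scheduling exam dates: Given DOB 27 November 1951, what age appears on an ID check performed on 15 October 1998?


Birth: 1951-11-27
Reference: 1998-10-15
Year difference: 1998 - 1951 = 47
Has birthday (11-27) occurred by 10-15? No
Birthday not yet reached this year -> subtract 1
Age in full years: 46

46


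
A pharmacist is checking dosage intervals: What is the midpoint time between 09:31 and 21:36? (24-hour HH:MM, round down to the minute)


Start time: 09:31 = 571 minutes from midnight
End time: 21:36 = 1296 minutes from midnight
Sum: 571 + 1296 = 1867
Midpoint: 1867 / 2 = 933 minutes
Convert: 933 / 60 = 15 hours, 33 minutes
Result: 15:33

15:33


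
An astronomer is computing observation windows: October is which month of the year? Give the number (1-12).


Calendar month order:
9. September
10. October <--
11. November
October is month number 10

10


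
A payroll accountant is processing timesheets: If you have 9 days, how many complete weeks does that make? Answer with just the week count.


Total days: 9
Days per week: 7
Division: 9 / 7 = 1 remainder 2
Complete weeks: 1
Remaining days: 2

1


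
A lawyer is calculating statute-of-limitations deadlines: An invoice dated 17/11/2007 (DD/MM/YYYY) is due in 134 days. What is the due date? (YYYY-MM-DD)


Start: 2007-11-17
Adding 134 days
Days remaining in November: 13
After November: 121 days still to add
December 2007: 31 days, 90 remaining
January 2008: 31 days, 59 remaining
February 2008: 29 days, 30 remaining
March 2008 has 31 days, need 30
Result: 2008-03-30

2008-03-30


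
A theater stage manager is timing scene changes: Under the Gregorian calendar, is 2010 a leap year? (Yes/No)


Year: 2010
Divisible by 4? 2010 / 4 = 502.5 -> No
Not divisible by 4, so NOT a leap year

No


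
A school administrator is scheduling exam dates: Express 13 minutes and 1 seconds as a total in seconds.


Minutes: 13
Seconds: 1
Convert minutes to seconds: 13 x 60 = 780
Add remaining seconds: 780 + 1 = 781

781


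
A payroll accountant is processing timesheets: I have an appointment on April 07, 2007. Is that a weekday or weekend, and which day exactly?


Date: 2007-04-07
January 1, 2007 is a Monday
Day of year: 97
Offset from Jan 1: 96 days
96 mod 7 = 5
Result: Saturday

Saturday


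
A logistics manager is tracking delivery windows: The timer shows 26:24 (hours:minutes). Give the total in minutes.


Hours: 26
Minutes: 24
Convert hours to minutes: 26 x 60 = 1560
Add remaining minutes: 1560 + 24 = 1584

1584


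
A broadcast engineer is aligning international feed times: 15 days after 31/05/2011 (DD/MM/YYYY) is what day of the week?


Start: 2011-05-31 (Tuesday)
Step 1 - find target date: add 15 days
  2011-05-31 + 15 days = 2011-06-15
Step 2 - day of week:
  15 mod 7 = 1
  Tuesday + 1 days -> Wednesday
Result: Wednesday (2011-06-15)

Wednesday


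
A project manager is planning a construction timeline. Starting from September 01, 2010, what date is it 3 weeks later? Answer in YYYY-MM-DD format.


Start: 2010-09-01
Weeks to add: 3
Convert to days: 3 x 7 = 21 days
Add 21 days to 2010-09-01
Result: 2010-09-22

2010-09-22


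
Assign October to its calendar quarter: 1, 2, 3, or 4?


Month: October (month 10)
Q1: January-March (months 1-3)
Q2: April-June (months 4-6)
Q3: July-September (months 7-9)
Q4: October-December (months 10-12)
Month 10 falls in Q4

4


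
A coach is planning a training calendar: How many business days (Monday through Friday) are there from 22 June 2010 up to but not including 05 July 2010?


Start: 2010-06-22 (Tuesday)
End (exclusive): 2010-07-05 (Monday)
Total calendar days: 13
Full weeks: 13 // 7 = 1 -> 5 weekdays
Remaining 6 days starting on Tuesday:
  Tue(w), Wed(w), Thu(w), Fri(w), Sat(-), Sun(-) -> 4 weekdays
Total business days: 5 + 4 = 9

9


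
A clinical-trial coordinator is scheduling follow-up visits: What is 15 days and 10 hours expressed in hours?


Days: 15
Extra hours: 10
Hours per day: 24
Days to hours: 15 x 24 = 360
Total: 360 + 10 = 370

370


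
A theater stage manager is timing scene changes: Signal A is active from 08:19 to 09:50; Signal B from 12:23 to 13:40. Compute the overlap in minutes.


Interval A: [499, 590] minutes from midnight
Interval B: [743, 820] minutes from midnight
Overlap start = max(499, 743) = 743
Overlap end = min(590, 820) = 590
End <= start, so the intervals do not overlap: 0 minutes

0


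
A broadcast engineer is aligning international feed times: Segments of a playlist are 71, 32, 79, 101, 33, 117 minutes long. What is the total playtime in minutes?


Durations: 71, 32, 79, 101, 33, 117
Running sum: 71
+ 32 = 103
+ 79 = 182
+ 101 = 283
+ 33 = 316
+ 117 = 433
Total duration: 433 minutes
That is 7 hours and 13 minutes

433


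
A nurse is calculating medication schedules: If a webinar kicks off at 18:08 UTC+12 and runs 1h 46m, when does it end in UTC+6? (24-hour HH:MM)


Start: 18:08 in UTC+12
Step 1 - add duration:
  minutes: 8 + 46 = 54
  hours: 18 + 1 + 0 = 19
  end in UTC+12: 19:54
Step 2 - convert UTC+12 -> UTC+6:
  offset difference: 6 - (12) = -6 hours
  19 + (-6) = 13 -> mod 24 = 13
Result: 13:54 in UTC+6

13:54


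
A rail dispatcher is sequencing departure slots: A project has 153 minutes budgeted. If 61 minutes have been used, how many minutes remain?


Total budget: 153 minutes
Time used: 61 minutes
Remaining: 153 - 61 = 92 minutes
Percent used: 39.9%
Percent remaining: 60.1%

92


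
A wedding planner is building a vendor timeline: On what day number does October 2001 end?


Month: October
Year: 2001
October is a 31-day month
Total: 31 days

31


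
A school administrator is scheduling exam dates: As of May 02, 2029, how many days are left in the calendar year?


Start: May 02, 2029
End: December 31, 2029
Days left in May: 29
June: 30
July: 31
August: 31
September: 30
... plus remaining months
Sum of remaining months: 214
Total: 29 + 214 = 243

243


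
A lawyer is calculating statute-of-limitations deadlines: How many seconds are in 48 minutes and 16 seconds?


Minutes: 48
Extra seconds: 16
Seconds per minute: 60
Minutes to seconds: 48 x 60 = 2880
Total: 2880 + 16 = 2896

2896


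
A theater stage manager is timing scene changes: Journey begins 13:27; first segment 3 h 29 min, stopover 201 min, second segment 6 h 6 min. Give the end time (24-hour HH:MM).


Depart: 13:27
Leg 1: +209 min -> 16:56
Layover: +201 min -> 20:17
Leg 2: +366 min -> 02:23
Total travel: 776 minutes = 12h 56m
Arrival: 02:23

02:23


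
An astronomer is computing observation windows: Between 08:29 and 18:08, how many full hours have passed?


Start: 08:29
End: 18:08
Hour difference: 18 - 8 = 10 hours
Minute difference: 8 - 29 = -21 minutes
Total minutes: 579
Complete hours: 579 / 60 = 9 (remainder 39)

9


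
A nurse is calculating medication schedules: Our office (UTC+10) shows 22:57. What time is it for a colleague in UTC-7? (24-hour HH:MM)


Local time: 22:57 at UTC+10 (offset 10h)
Target zone: UTC-7 (offset -7h)
Difference: -7 - (10) = -17 hours
Calculation: 22 + (-17) = 5
Result: 05:57

05:57


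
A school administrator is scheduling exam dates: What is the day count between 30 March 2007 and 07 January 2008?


Start date: 2007-03-30
End date: 2008-01-07
Mar 2007: +2 days
Apr 2007: +30 days
May 2007: +31 days
... (8 more months)
Total: 283 days

283


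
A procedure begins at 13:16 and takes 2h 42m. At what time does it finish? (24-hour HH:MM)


Start time: 13:16
Adding: 2 hours 42 minutes
Minutes: 16 + 42 = 58
Hours: 13 + 2 + 0 = 15
Result: 15:58

15:58


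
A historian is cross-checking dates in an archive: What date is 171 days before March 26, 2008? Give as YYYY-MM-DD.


Start: 2008-03-26
Subtracting 171 days
Days already passed in March: 26
After going back through March: 145 more days to subtract
February 2008: 29 days, 116 remaining
January 2008: 31 days, 85 remaining
December 2007: 31 days, 54 remaining
November 2007: 30 days, 24 remaining
Result: 2007-10-07

2007-10-07


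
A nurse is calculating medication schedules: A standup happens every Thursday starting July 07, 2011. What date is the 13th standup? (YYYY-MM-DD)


First occurrence: 2011-07-07 (occurrence 1)
Each occurrence is 7 days after the previous.
Occurrence 13 is 12 weeks after the first.
12 weeks = 84 days
2011-07-07 + 84 days = 2011-09-29

2011-09-29


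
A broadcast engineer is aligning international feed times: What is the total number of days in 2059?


Year: 2059
Check leap year rules:
Divisible by 4? No
2059 is not a leap year
Days: 365

365


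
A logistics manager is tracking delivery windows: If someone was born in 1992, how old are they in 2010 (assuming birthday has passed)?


Birth year: 1992
Current year: 2010
Age = current year - birth year
Age = 2010 - 1992 = 18

18


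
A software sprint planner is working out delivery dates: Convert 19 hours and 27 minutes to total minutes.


Hours: 19
Extra minutes: 27
Minutes per hour: 60
Hours to minutes: 19 x 60 = 1140
Total: 1140 + 27 = 1167

1167


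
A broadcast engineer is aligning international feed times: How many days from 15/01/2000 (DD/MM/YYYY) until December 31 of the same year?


Start: January 15, 2000
End: December 31, 2000
Days left in January: 16
February: 29
March: 31
April: 30
May: 31
... plus remaining months
Sum of remaining months: 335
Total: 16 + 335 = 351

351


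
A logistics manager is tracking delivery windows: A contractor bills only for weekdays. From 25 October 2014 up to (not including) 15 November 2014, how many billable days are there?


Start: 2014-10-25 (Saturday)
End (exclusive): 2014-11-15 (Saturday)
Total calendar days: 21
Full weeks: 21 // 7 = 3 -> 15 weekdays
Remaining 0 days starting on Saturday:
Total business days: 15 + 0 = 15

15


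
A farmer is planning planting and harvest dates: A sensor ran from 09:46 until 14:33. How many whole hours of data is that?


Start: 09:46
End: 14:33
Hour difference: 14 - 9 = 5 hours
Minute difference: 33 - 46 = -13 minutes
Total minutes: 287
Complete hours: 287 / 60 = 4 (remainder 47)

4


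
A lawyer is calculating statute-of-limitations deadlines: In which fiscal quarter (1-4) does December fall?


Month: December (month 12)
Q1: January-March (months 1-3)
Q2: April-June (months 4-6)
Q3: July-September (months 7-9)
Q4: October-December (months 10-12)
Month 12 falls in Q4

4


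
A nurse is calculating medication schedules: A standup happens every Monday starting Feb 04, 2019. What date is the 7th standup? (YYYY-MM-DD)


First occurrence: 2019-02-04 (occurrence 1)
Each occurrence is 7 days after the previous.
Occurrence 7 is 6 weeks after the first.
6 weeks = 42 days
2019-02-04 + 42 days = 2019-03-18

2019-03-18


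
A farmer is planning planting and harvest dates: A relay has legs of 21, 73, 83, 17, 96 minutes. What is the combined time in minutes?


Durations: 21, 73, 83, 17, 96
Running sum: 21
+ 73 = 94
+ 83 = 177
+ 17 = 194
+ 96 = 290
Total duration: 290 minutes
That is 4 hours and 50 minutes

290


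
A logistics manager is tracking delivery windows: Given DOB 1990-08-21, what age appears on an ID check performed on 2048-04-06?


Birth: 1990-08-21
Reference: 2048-04-06
Year difference: 2048 - 1990 = 58
Has birthday (08-21) occurred by 04-06? No
Birthday not yet reached this year -> subtract 1
Age in full years: 57

57


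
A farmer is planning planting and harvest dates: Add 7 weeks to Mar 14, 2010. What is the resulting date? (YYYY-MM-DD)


Start: 2010-03-14
Weeks to add: 7
Convert to days: 7 x 7 = 49 days
Add 49 days to 2010-03-14
Result: 2010-05-02

2010-05-02


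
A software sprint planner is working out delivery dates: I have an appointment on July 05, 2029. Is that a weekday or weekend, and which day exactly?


Date: 2029-07-05
January 1, 2029 is a Monday
Day of year: 186
Offset from Jan 1: 185 days
185 mod 7 = 3
Result: Thursday

Thursday


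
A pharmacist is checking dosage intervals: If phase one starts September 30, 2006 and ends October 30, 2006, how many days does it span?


Start date: 2006-09-30
End date: 2006-10-30
Sep 2006: +1 days
Oct 2006: +29 days
Total: 30 days

30


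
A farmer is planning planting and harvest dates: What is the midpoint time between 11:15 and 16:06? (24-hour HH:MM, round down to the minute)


Start time: 11:15 = 675 minutes from midnight
End time: 16:06 = 966 minutes from midnight
Sum: 675 + 966 = 1641
Midpoint: 1641 / 2 = 820 minutes
Convert: 820 / 60 = 13 hours, 40 minutes
Result: 13:40

13:40


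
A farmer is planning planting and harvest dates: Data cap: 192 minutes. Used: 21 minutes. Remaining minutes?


Total budget: 192 minutes
Time used: 21 minutes
Remaining: 192 - 21 = 171 minutes
Percent used: 10.9%
Percent remaining: 89.1%

171


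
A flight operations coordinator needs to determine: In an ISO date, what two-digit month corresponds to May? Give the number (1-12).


Calendar month order:
4. April
5. May <--
6. June
May is month number 5

5


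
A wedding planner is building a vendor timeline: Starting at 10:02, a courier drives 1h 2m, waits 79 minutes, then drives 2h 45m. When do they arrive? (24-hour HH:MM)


Depart: 10:02
Leg 1: +62 min -> 11:04
Layover: +79 min -> 12:23
Leg 2: +165 min -> 15:08
Total travel: 306 minutes = 5h 6m
Arrival: 15:08

15:08


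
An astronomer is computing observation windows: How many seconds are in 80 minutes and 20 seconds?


Minutes: 80
Extra seconds: 20
Seconds per minute: 60
Minutes to seconds: 80 x 60 = 4800
Total: 4800 + 20 = 4820

4820


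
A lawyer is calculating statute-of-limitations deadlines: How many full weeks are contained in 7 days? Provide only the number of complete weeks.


Total days: 7
Days per week: 7
Division: 7 / 7 = 1 remainder 0
Complete weeks: 1
Remaining days: 0

1


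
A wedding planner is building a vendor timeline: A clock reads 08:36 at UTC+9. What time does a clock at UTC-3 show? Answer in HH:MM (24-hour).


Local time: 08:36 at UTC+9 (offset 9h)
Target zone: UTC-3 (offset -3h)
Difference: -3 - (9) = -12 hours
Calculation: 8 + (-12) = -4
Wraparound: (-4) mod 24 = 20
Result: 20:36

20:36


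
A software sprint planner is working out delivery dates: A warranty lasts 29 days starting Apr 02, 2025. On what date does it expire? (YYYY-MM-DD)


Start: 2025-04-02
Adding 29 days
Days remaining in April: 28
After April: 1 days still to add
May 2025 has 31 days, need 1
Result: 2025-05-01

2025-05-01


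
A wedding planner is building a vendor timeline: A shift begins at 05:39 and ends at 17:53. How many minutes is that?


Start time: 05:39 = 339 minutes from midnight
End time: 17:53 = 1073 minutes from midnight
Difference: 1073 - 339 = 734 minutes
That is 12 hours and 14 minutes

734


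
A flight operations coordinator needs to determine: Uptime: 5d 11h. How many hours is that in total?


Days: 5
Extra hours: 11
Hours per day: 24
Days to hours: 5 x 24 = 120
Total: 120 + 11 = 131

131


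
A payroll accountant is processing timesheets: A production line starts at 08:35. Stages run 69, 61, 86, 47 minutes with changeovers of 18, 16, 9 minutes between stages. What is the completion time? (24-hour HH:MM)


Start: 08:35 = 515 min from midnight
  after task 1 (69 min): 09:44
  after break (18 min): 10:02
  after task 2 (61 min): 11:03
  after break (16 min): 11:19
  after task 3 (86 min): 12:45
  after break (9 min): 12:54
  after task 4 (47 min): 13:41
Total elapsed: 306 minutes
End time: 13:41

13:41


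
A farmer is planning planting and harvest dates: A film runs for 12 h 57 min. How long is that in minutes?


Hours: 12
Minutes: 57
Convert hours to minutes: 12 x 60 = 720
Add remaining minutes: 720 + 57 = 777

777


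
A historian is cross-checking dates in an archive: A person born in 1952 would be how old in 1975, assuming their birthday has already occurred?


Birth year: 1952
Current year: 1975
Age = current year - birth year
Age = 1975 - 1952 = 23

23


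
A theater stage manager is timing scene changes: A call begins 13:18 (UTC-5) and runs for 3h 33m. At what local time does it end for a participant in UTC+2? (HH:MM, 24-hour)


Start: 13:18 in UTC-5
Step 1 - add duration:
  minutes: 18 + 33 = 51
  hours: 13 + 3 + 0 = 16
  end in UTC-5: 16:51
Step 2 - convert UTC-5 -> UTC+2:
  offset difference: 2 - (-5) = 7 hours
  16 + (7) = 23 -> mod 24 = 23
Result: 23:51 in UTC+2

23:51


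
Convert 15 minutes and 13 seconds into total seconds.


Minutes: 15
Seconds: 13
Convert minutes to seconds: 15 x 60 = 900
Add remaining seconds: 900 + 13 = 913

913


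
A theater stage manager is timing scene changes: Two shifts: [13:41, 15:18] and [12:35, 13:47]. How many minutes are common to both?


Interval A: [821, 918] minutes from midnight
Interval B: [755, 827] minutes from midnight
Overlap start = max(821, 755) = 821
Overlap end = min(918, 827) = 827
Overlap = 827 - 821 = 6 minutes

6


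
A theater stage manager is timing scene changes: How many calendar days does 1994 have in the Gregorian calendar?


Year: 1994
Check leap year rules:
Divisible by 4? No
1994 is not a leap year
Days: 365

365


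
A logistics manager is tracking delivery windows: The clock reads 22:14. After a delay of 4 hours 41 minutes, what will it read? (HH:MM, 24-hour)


Start time: 22:14
Adding: 4 hours 41 minutes
Minutes: 14 + 41 = 55
Hours: 22 + 4 + 0 = 26
Hour wraparound: 26 mod 24 = 2
Result: 02:55

02:55


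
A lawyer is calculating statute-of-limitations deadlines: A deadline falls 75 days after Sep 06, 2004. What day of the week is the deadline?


Start: 2004-09-06 (Monday)
Step 1 - find target date: add 75 days
  2004-09-06 + 75 days = 2004-11-20
Step 2 - day of week:
  75 mod 7 = 5
  Monday + 5 days -> Saturday
Result: Saturday (2004-11-20)

Saturday


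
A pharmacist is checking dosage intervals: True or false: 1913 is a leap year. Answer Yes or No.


Year: 1913
Divisible by 4? 1913 / 4 = 478.25 -> No
Not divisible by 4, so NOT a leap year

No


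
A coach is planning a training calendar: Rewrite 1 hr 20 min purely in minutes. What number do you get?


Hours: 1
Extra minutes: 20
Minutes per hour: 60
Hours to minutes: 1 x 60 = 60
Total: 60 + 20 = 80

80


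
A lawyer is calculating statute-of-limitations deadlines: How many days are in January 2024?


Month: January
Year: 2024
January is a 31-day month
Total: 31 days

31


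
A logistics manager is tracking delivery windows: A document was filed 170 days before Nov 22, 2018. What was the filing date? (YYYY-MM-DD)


Start: 2018-11-22
Subtracting 170 days
Days already passed in November: 22
After going back through November: 148 more days to subtract
October 2018: 31 days, 117 remaining
September 2018: 30 days, 87 remaining
August 2018: 31 days, 56 remaining
July 2018: 31 days, 25 remaining
Result: 2018-06-05

2018-06-05


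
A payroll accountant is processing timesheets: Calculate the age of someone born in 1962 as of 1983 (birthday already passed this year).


Birth year: 1962
Current year: 1983
Age = current year - birth year
Age = 1983 - 1962 = 21

21


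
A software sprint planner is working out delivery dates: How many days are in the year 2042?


Year: 2042
Check leap year rules:
Divisible by 4? No
2042 is not a leap year
Days: 365

365


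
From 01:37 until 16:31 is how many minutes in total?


Start time: 01:37 = 97 minutes from midnight
End time: 16:31 = 991 minutes from midnight
Difference: 991 - 97 = 894 minutes
That is 14 hours and 54 minutes

894


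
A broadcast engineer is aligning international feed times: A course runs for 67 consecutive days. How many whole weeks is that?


Total days: 67
Days per week: 7
Division: 67 / 7 = 9 remainder 4
Complete weeks: 9
Remaining days: 4

9


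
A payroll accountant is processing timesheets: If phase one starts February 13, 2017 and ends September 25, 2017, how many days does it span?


Start date: 2017-02-13
End date: 2017-09-25
Feb 2017: +16 days
Mar 2017: +31 days
Apr 2017: +30 days
... (5 more months)
Total: 224 days

224
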